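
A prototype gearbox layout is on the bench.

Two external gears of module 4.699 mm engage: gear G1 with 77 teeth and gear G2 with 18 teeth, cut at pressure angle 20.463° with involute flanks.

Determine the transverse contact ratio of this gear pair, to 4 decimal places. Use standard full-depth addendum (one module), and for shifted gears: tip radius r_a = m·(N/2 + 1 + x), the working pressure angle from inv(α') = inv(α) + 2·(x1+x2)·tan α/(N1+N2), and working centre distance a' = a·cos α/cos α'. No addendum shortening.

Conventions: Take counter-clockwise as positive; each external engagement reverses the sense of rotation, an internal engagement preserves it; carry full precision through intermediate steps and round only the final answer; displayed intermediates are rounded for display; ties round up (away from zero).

class = single-mesh tooth geometry [involute pair 77T × 18T, m = 4.699]
base radii: r_b1 = 169.495649, r_b2 = 39.622360
tip radii: r_a1 = 185.610500, r_a2 = 46.990000
no profile shift: α' = α, a' = a
action lengths: √(r_a1²−r_b1²) = 75.647092, √(r_a2²−r_b2²) = 25.261210
base pitch p_b = π·m·cos α = 13.830813
CR = (75.647092 + 25.261210 − 223.202500·sin 20.46300°)/13.830813 = 1.654000
contact ratio ≈ 1.6540

1.6540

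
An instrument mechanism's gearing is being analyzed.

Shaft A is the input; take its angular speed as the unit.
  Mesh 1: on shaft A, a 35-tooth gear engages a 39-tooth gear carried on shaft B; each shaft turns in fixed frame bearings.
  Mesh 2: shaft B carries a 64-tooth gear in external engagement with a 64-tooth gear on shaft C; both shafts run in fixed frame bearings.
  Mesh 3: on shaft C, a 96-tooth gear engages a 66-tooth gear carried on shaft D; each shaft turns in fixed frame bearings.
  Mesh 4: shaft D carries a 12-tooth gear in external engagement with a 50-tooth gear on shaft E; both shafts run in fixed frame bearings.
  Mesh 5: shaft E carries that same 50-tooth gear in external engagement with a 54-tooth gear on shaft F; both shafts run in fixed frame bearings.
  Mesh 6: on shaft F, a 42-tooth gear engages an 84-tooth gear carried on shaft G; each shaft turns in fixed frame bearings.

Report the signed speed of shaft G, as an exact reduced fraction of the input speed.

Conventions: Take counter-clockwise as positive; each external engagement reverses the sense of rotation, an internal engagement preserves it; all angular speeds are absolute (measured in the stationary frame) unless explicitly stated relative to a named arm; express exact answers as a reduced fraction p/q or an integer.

6-mesh fixed-axis compound train (all bearings frame-fixed)
mesh 1 [35T→39T]: |ω|/ω_in = 1×35/39 = 35/39, sense flips to −
mesh 2 [64T→64T]: |ω|/ω_in = (35/39)×64/64 = 35/39, sense flips to +
mesh 3 [96T→66T]: |ω|/ω_in = (35/39)×96/66 = 560/429, sense flips to −
mesh 4 [12T→50T]: |ω|/ω_in = (560/429)×12/50 = 224/715, sense flips to +
mesh 5 [50T→54T]: |ω|/ω_in = (224/715)×50/54 = 1120/3861, sense flips to −
mesh 6 [42T→84T]: |ω|/ω_in = (1120/3861)×42/84 = 560/3861, sense flips to +
signed output speed (× input speed) = 560/3861

560/3861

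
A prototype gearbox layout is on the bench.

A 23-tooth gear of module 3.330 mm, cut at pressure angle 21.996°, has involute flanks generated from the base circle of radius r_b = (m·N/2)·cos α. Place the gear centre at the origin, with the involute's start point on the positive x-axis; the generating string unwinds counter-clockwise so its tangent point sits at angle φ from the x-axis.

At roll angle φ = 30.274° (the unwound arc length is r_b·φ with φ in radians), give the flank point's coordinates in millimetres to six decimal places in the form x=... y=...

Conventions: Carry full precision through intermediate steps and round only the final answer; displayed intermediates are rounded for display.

class = single-mesh tooth geometry [base-circle involute, m = 3.330, 23T]
pitch radius r_p = m·N/2 = 3.330·23/2 = 38.295000
base radius r_b = r_p·cos α = 38.295000·cos 21.996° = 35.507507
roll angle φ = 30.274° = 0.52838098 rad
x = r_b·(cos φ + φ·sin φ) = 40.123489
y = r_b·(sin φ − φ·cos φ) = 1.697723

x=40.123489 y=1.697723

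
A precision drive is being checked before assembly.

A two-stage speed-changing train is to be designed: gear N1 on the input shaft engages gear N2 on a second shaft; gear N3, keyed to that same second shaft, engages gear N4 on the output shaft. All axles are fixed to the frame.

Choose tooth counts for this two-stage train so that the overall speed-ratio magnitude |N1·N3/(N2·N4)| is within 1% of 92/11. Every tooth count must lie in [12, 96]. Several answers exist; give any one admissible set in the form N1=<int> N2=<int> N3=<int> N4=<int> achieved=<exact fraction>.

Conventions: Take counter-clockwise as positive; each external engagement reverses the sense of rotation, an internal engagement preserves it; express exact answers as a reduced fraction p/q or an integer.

2-stage fixed-axis compound train for ratio 92/11
target = 92/11 in lowest terms: an exact hit needs N1·N3 = k·92 and N2·N4 = k·11 for one integer k, every count in [12, 96]; additionally prefer no 1:1 stage (N1 ≠ N2, N3 ≠ N4)
k = 1…23: no 1:1-free in-range split of k·92 and k·11 into factor pairs; take k = 24
k = 24: N1·N3 = 2208 = 23·96, N2·N4 = 264 = 12·22
achieved = 23·96/(12·22) = 92/11; |achieved − target| = 0 ≤ 23/275 ✓

N1=23 N2=12 N3=96 N4=22 achieved=92/11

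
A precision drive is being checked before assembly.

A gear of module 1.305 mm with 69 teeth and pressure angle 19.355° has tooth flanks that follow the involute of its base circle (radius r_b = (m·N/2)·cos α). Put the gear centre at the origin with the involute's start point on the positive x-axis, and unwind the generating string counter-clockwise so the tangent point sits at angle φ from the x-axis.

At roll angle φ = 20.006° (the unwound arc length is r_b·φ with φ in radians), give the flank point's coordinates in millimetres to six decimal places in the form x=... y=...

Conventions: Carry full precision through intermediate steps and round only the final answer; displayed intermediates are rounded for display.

recognized (one wheel, involute flank): single-mesh tooth geometry, m = 1.305, N = 69
pitch radius r_p = m·N/2 = 1.305·69/2 = 45.022500
base radius r_b = r_p·cos α = 45.022500·cos 19.355° = 42.477974
roll angle φ = 20.006° = 0.34917057 rad
x = r_b·(cos φ + φ·sin φ) = 44.989040
y = r_b·(sin φ − φ·cos φ) = 0.595458

x=44.989040 y=0.595458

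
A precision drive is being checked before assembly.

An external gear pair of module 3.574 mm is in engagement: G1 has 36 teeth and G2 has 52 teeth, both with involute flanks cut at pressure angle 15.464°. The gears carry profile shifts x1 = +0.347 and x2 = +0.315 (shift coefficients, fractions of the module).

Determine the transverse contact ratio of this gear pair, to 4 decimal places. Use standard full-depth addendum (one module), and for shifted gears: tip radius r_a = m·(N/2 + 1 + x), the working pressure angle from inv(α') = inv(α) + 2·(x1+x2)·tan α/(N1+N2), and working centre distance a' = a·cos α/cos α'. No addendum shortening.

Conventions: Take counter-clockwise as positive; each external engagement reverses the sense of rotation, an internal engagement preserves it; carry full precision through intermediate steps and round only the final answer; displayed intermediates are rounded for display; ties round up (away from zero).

1.8456

class = single-mesh tooth geometry [involute pair 36T × 52T, m = 3.574]
base radii: r_b1 = 62.003064, r_b2 = 89.559982
tip radii: r_a1 = 69.146178, r_a2 = 97.623810
inv(α') = inv(15.464°) + 2·(+0.347+0.315)·tan α/(36+52) = 0.01091260  ⇒  α' = 18.08218°
a' = a·cos α / cos α' = 157.2560·cos 15.464°/cos 18.08218° = 159.437287
action lengths: √(r_a1²−r_b1²) = 30.607417, √(r_a2²−r_b2²) = 38.851229
base pitch p_b = π·m·cos α = 10.821576
CR = (30.607417 + 38.851229 − 159.437287·sin 18.08218°)/10.821576 = 1.845606
contact ratio ≈ 1.8456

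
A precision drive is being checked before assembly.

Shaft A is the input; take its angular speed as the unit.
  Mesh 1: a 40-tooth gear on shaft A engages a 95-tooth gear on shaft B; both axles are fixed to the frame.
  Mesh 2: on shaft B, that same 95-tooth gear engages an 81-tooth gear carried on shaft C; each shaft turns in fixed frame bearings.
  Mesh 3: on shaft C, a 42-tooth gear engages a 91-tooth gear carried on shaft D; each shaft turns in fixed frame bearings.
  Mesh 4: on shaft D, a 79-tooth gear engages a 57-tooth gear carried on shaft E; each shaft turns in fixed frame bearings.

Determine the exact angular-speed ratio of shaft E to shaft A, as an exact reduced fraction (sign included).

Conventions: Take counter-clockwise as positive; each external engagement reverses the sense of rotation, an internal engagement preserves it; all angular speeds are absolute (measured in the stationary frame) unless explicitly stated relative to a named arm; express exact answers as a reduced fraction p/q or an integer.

6320/20007

class = fixed-axis compound train [4 meshes; 4 ratios multiply, 4 sense flips]
mesh 1 [40T→95T]: running ratio 8/19, sense −
mesh 2 [95T→81T]: running ratio 40/81, sense +
mesh 3 [42T→91T]: running ratio 80/351, sense −
mesh 4 [79T→57T]: running ratio 6320/20007, sense +
ω_out/ω_in = 6320/20007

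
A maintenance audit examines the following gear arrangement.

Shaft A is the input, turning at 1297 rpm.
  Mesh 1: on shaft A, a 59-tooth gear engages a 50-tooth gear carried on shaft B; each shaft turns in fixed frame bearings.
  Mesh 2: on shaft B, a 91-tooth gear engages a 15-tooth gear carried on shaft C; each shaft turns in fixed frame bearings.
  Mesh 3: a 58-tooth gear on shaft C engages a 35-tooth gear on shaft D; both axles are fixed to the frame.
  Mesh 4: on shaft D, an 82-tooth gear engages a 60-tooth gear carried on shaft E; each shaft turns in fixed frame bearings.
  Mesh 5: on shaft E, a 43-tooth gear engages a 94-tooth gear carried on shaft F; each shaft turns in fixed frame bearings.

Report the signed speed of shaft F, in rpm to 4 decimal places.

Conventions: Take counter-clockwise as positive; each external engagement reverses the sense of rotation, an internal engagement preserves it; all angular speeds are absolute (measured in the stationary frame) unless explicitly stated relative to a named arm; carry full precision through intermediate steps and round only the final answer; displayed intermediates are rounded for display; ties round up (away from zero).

-9619.1184 rpm

class = fixed-axis compound train [5 meshes; 5 ratios multiply, 5 sense flips]
mesh 1 [59T→50T]: ω = 1297.0000×59/50 = 1530.4600 rpm, sense flips to −
mesh 2 [91T→15T]: ω = 1530.4600×91/15 = 9284.7907 rpm, sense flips to +
mesh 3 [58T→35T]: ω = 9284.7907×58/35 = 15386.2245 rpm, sense flips to −
mesh 4 [82T→60T]: ω = 15386.2245×82/60 = 21027.8402 rpm, sense flips to +
mesh 5 [43T→94T]: ω = 21027.8402×43/94 = 9619.1184 rpm, sense flips to −
signed output speed = -9619.1184 rpm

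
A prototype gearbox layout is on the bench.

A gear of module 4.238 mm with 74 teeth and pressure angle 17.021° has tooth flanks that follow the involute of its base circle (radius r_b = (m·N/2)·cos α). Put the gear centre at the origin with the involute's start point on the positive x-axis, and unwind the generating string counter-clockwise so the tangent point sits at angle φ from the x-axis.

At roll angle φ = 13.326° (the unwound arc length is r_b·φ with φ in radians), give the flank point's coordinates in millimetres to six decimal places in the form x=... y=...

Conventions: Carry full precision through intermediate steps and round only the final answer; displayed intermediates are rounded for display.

recognized (one wheel, involute flank): single-mesh tooth geometry, m = 4.238, N = 74
pitch radius r_p = m·N/2 = 4.238·74/2 = 156.806000
base radius r_b = r_p·cos α = 156.806000·cos 17.021° = 149.937510
roll angle φ = 13.326° = 0.23258258 rad
x = r_b·(cos φ + φ·sin φ) = 153.938240
y = r_b·(sin φ − φ·cos φ) = 0.625417

x=153.938240 y=0.625417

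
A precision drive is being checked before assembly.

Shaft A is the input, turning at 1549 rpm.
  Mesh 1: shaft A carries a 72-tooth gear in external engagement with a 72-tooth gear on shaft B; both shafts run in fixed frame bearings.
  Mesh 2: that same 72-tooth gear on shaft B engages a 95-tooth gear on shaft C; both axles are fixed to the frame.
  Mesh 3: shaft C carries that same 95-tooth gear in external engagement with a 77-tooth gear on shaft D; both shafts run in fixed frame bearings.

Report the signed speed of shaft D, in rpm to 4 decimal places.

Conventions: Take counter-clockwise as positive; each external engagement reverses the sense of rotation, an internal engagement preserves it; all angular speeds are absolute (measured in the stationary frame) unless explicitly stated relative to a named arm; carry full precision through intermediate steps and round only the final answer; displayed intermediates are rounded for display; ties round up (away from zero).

-1448.4156 rpm

3-mesh fixed-axis compound train (all bearings frame-fixed)
mesh 1 [72T→72T]: ω = 1549.0000×72/72 = 1549.0000 rpm, sense flips to −
mesh 2 [72T→95T]: ω = 1549.0000×72/95 = 1173.9789 rpm, sense flips to +
mesh 3 [95T→77T]: ω = 1173.9789×95/77 = 1448.4156 rpm, sense flips to −
signed output speed = -1448.4156 rpm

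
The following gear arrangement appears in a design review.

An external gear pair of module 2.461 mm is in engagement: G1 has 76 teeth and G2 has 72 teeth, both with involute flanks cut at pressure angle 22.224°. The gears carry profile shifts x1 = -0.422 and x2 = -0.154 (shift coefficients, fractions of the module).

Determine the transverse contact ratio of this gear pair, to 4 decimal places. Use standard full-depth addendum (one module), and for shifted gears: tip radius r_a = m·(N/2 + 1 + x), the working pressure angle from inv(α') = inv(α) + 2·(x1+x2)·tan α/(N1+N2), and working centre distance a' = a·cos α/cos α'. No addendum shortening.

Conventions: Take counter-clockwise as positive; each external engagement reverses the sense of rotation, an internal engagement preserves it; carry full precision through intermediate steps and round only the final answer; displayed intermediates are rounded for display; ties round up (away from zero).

1.7766

recognized (one external pair, fixed centres): single-mesh tooth geometry, m = 2.461, N1 = 76, N2 = 72
base radii: r_b1 = 86.570757, r_b2 = 82.014401
tip radii: r_a1 = 94.940458, r_a2 = 90.678006
inv(α') = inv(22.224°) + 2·(-0.422-0.154)·tan α/(76+72) = 0.01751888  ⇒  α' = 21.06742°
a' = a·cos α / cos α' = 182.1140·cos 22.224°/cos 21.06742° = 180.660872
action lengths: √(r_a1²−r_b1²) = 38.976848, √(r_a2²−r_b2²) = 38.679953
base pitch p_b = π·m·cos α = 7.157107
CR = (38.976848 + 38.679953 − 180.660872·sin 21.06742°)/7.157107 = 1.776601
contact ratio ≈ 1.7766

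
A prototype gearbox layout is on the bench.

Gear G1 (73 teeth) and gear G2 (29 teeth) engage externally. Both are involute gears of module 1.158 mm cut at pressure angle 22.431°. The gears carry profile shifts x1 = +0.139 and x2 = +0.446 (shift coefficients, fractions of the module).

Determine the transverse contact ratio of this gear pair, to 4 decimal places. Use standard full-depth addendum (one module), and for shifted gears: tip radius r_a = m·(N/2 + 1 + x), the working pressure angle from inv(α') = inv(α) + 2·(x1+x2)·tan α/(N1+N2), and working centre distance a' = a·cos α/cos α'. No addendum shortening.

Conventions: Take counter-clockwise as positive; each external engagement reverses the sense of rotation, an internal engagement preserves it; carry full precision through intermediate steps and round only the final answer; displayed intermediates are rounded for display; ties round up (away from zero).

1.5234

class = single-mesh tooth geometry [involute pair 73T × 29T, m = 1.158]
base radii: r_b1 = 39.069067, r_b2 = 15.520588
tip radii: r_a1 = 43.585962, r_a2 = 18.465468
inv(α') = inv(22.431°) + 2·(+0.139+0.446)·tan α/(73+29) = 0.02604366  ⇒  α' = 23.91118°
a' = a·cos α / cos α' = 59.0580·cos 22.431°/cos 23.91118° = 59.714675
action lengths: √(r_a1²−r_b1²) = 19.322114, √(r_a2²−r_b2²) = 10.004242
base pitch p_b = π·m·cos α = 3.362715
CR = (19.322114 + 10.004242 − 59.714675·sin 23.91118°)/3.362715 = 1.523413
contact ratio ≈ 1.5234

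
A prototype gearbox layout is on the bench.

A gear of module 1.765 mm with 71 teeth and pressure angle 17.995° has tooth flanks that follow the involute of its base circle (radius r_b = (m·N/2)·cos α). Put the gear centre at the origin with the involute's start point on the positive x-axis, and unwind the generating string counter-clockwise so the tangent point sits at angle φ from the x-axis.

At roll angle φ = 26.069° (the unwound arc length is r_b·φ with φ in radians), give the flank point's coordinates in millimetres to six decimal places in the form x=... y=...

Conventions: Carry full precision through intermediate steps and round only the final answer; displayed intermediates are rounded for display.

class = single-mesh tooth geometry [base-circle involute, m = 1.765, 71T]
pitch radius r_p = m·N/2 = 1.765·71/2 = 62.657500
base radius r_b = r_p·cos α = 62.657500·cos 17.995° = 59.592513
roll angle φ = 26.069° = 0.45498988 rad
x = r_b·(cos φ + φ·sin φ) = 65.445228
y = r_b·(sin φ − φ·cos φ) = 1.832561

x=65.445228 y=1.832561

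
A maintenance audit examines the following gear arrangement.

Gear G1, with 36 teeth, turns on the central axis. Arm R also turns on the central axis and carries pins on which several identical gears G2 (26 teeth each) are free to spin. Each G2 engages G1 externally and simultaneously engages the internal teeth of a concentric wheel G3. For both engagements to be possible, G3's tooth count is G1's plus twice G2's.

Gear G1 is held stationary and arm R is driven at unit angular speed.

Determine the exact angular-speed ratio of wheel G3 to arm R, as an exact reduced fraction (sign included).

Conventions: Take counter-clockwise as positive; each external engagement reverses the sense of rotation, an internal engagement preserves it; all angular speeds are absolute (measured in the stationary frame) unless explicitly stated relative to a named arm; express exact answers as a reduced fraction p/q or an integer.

31/22

recognized (axles ride arm R): planetary set, 36/26/88 teeth
ring teeth: 36 + 2·26 = 88
36(ω_sun−ω_arm) = −88(ω_ring−ω_arm),  ω_sun = 0, ω_arm = 1
ω_ring = 1 − (36/88)(0−1) = 31/22
ω_out/ω_in = 31/22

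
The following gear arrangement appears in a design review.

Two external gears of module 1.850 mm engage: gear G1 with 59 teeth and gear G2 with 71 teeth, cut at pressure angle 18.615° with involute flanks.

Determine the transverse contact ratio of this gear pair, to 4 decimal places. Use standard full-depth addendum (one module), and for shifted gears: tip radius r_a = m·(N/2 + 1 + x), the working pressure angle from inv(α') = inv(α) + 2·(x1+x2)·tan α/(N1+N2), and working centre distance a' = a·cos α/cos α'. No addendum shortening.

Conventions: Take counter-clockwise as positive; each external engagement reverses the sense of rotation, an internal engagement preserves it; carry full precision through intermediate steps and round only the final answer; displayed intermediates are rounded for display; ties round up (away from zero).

topology: single-mesh involute geometry — m = 1.850, 59T/71T pair
base radii: r_b1 = 51.719902, r_b2 = 62.239204
tip radii: r_a1 = 56.425000, r_a2 = 67.525000
no profile shift: α' = α, a' = a
action lengths: √(r_a1²−r_b1²) = 22.557313, √(r_a2²−r_b2²) = 26.189828
base pitch p_b = π·m·cos α = 5.507894
CR = (22.557313 + 26.189828 − 120.250000·sin 18.61500°)/5.507894 = 1.881381
contact ratio ≈ 1.8814

1.8814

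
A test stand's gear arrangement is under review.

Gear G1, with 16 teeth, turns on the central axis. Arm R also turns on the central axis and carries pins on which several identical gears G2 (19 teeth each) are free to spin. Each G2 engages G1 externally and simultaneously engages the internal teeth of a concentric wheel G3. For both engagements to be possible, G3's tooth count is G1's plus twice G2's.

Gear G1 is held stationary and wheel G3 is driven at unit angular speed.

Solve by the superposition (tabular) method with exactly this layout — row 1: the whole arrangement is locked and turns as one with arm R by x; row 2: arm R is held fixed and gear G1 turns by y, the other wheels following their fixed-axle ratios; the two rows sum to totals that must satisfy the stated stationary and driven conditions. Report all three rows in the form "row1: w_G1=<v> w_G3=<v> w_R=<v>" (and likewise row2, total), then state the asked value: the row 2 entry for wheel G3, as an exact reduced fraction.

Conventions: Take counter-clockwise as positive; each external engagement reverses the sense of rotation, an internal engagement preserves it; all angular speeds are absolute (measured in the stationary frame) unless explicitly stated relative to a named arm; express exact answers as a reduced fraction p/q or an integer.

topology: planetary set — G1 16T / G2 19T / G3 54T, arm = carrier (Willis)
row 1 — lock + rotate with arm: ω_sun = ω_ring = ω_arm = x
superposition row 2 [arm held]: sun y, ring −(16/54)·y, arm 0
boundary: total ω_sun = x + y = 0 and total ω_ring = x − (16/54)·y = 1  ⇒  y = -27/35, x = 27/35
row 2 ring = −(16/54)·(-27/35) = 8/35
totals (row 1 + row 2): sun 27/35 + (-27/35) = 0, ring 27/35 + 8/35 = 1, arm 27/35 + 0 = 27/35
asked cell (row2, ring) = 8/35

row1: w_G1=27/35 w_G3=27/35 w_R=27/35
row2: w_G1=-27/35 w_G3=8/35 w_R=0
total: w_G1=0 w_G3=1 w_R=27/35
asked value: 8/35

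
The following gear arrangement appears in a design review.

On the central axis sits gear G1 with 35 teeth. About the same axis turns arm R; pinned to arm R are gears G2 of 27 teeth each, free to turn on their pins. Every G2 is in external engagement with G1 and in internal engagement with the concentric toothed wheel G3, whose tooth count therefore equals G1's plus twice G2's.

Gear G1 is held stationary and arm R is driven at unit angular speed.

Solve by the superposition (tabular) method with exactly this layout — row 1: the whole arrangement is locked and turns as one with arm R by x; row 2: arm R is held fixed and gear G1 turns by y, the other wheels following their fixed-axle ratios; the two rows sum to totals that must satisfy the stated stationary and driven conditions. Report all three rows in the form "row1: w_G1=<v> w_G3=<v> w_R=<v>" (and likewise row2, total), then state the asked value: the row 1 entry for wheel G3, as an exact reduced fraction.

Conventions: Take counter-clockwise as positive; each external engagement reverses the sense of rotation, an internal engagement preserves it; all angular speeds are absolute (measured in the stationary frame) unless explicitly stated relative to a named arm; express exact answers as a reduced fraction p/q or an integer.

recognized (axles ride arm R): planetary set, 35/27/89 teeth
row 1 (train locked, turned with arm): all members turn x
row 2: sun turns y, ring = −(35/89)·y, arm 0
boundary: total ω_sun = x + y = 0 and total ω_arm = x = 1  ⇒  y = -1, x = 1
row 2 ring = −(35/89)·(-1) = 35/89
totals (row 1 + row 2): sun 1 + (-1) = 0, ring 1 + 35/89 = 124/89, arm 1 + 0 = 1
asked cell (row1, ring) = 1

row1: w_G1=1 w_G3=1 w_R=1
row2: w_G1=-1 w_G3=35/89 w_R=0
total: w_G1=0 w_G3=124/89 w_R=1
asked value: 1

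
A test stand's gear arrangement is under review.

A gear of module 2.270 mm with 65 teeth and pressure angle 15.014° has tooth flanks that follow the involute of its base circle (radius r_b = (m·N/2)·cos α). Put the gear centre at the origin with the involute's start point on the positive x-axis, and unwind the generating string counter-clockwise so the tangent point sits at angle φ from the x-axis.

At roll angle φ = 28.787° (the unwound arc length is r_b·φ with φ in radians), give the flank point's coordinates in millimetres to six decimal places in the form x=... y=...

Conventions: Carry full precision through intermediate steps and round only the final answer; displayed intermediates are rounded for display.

x=79.690613 y=2.937120

topology: single-mesh involute geometry — m = 2.270, N = 65
pitch radius r_p = m·N/2 = 2.270·65/2 = 73.775000
base radius r_b = r_p·cos α = 73.775000·cos 15.014° = 71.256510
roll angle φ = 28.787° = 0.50242793 rad
x = r_b·(cos φ + φ·sin φ) = 79.690613
y = r_b·(sin φ − φ·cos φ) = 2.937120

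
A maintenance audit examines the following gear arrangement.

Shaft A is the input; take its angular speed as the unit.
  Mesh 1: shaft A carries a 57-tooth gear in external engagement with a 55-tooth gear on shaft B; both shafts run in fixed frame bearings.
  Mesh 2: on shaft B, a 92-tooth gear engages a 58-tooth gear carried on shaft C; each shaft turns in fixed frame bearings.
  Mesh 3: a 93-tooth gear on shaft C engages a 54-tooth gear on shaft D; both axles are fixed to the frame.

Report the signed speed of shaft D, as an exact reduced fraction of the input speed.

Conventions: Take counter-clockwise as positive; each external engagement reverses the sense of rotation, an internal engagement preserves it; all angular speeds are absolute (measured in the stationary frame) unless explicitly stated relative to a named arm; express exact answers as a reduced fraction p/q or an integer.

3-mesh fixed-axis compound train (all bearings frame-fixed)
mesh 1 [57T→55T]: |ω|/ω_in = 1×57/55 = 57/55, sense flips to −
mesh 2 [92T→58T]: |ω|/ω_in = (57/55)×92/58 = 2622/1595, sense flips to +
mesh 3 [93T→54T]: |ω|/ω_in = (2622/1595)×93/54 = 13547/4785, sense flips to −
signed output speed (× input speed) = -13547/4785

-13547/4785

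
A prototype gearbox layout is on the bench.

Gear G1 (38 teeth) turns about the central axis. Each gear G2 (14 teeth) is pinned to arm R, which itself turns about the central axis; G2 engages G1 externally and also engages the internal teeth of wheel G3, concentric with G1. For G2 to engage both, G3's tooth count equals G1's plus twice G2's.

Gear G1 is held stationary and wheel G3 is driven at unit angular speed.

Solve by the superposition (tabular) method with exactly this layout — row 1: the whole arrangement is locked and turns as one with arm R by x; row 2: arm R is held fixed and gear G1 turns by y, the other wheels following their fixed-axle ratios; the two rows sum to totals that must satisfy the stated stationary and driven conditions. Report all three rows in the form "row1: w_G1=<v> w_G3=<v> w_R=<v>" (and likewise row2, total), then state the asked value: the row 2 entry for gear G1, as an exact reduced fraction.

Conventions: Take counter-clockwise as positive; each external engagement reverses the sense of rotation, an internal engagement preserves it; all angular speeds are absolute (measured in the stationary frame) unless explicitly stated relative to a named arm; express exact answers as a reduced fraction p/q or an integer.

row1: w_G1=33/52 w_G3=33/52 w_R=33/52
row2: w_G1=-33/52 w_G3=19/52 w_R=0
total: w_G1=0 w_G3=1 w_R=33/52
asked value: -33/52

recognized (axles ride arm R): planetary set, 38/14/66 teeth
row 1 (train locked, turned with arm): all members turn x
row 2 (arm held, sun turns y): ω_ring = −(38/66)·y, ω_arm = 0
boundary: total ω_sun = x + y = 0 and total ω_ring = x − (38/66)·y = 1  ⇒  y = -33/52, x = 33/52
row 2 ring = −(38/66)·(-33/52) = 19/52
totals (row 1 + row 2): sun 33/52 + (-33/52) = 0, ring 33/52 + 19/52 = 1, arm 33/52 + 0 = 33/52
asked cell (row2, sun) = -33/52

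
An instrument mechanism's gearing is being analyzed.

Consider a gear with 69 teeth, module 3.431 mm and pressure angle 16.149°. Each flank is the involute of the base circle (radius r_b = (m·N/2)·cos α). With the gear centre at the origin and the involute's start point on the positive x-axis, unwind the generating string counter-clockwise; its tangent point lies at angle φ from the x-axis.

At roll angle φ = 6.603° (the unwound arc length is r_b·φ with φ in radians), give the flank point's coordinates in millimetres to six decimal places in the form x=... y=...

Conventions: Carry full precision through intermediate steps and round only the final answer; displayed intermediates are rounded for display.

topology: single-mesh involute geometry — m = 3.431, N = 69
pitch radius r_p = m·N/2 = 3.431·69/2 = 118.369500
base radius r_b = r_p·cos α = 118.369500·cos 16.149° = 113.698834
roll angle φ = 6.603° = 0.11524409 rad
x = r_b·(cos φ + φ·sin φ) = 114.451357
y = r_b·(sin φ − φ·cos φ) = 0.057931

x=114.451357 y=0.057931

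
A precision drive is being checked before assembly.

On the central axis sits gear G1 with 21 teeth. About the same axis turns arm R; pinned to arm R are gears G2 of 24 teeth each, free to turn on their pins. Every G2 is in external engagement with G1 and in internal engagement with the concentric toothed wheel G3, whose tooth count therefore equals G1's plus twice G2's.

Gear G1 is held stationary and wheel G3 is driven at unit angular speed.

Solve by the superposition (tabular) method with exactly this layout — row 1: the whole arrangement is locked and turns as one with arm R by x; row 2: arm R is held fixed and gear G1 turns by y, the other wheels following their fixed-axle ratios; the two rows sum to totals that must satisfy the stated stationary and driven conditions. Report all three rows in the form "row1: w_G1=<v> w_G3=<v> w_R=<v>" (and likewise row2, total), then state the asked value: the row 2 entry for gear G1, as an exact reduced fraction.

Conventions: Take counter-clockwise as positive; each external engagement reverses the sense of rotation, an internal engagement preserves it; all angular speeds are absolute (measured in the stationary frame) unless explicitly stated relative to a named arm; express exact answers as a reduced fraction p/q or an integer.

row1: w_G1=23/30 w_G3=23/30 w_R=23/30
row2: w_G1=-23/30 w_G3=7/30 w_R=0
total: w_G1=0 w_G3=1 w_R=23/30
asked value: -23/30

topology: planetary set — G1 21T / G2 24T / G3 69T, arm = carrier (Willis)
row 1: whole set turns with the arm by x
row 2 (arm held, sun turns y): ω_ring = −(21/69)·y, ω_arm = 0
boundary: total ω_sun = x + y = 0 and total ω_ring = x − (21/69)·y = 1  ⇒  y = -23/30, x = 23/30
row 2 ring = −(21/69)·(-23/30) = 7/30
totals (row 1 + row 2): sun 23/30 + (-23/30) = 0, ring 23/30 + 7/30 = 1, arm 23/30 + 0 = 23/30
asked cell (row2, sun) = -23/30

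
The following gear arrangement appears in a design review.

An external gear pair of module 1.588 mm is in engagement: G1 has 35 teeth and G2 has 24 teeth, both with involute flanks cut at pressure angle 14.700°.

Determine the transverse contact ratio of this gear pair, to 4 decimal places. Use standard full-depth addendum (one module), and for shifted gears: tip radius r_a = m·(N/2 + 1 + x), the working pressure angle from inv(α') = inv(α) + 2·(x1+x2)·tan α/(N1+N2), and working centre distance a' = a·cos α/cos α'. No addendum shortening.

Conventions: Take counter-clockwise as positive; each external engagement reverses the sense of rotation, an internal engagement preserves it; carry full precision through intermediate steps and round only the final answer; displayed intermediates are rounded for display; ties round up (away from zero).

1.9195

class = single-mesh tooth geometry [involute pair 35T × 24T, m = 1.588]
base radii: r_b1 = 26.880371, r_b2 = 18.432254
tip radii: r_a1 = 29.378000, r_a2 = 20.644000
no profile shift: α' = α, a' = a
action lengths: √(r_a1²−r_b1²) = 11.853799, √(r_a2²−r_b2²) = 9.296598
base pitch p_b = π·m·cos α = 4.825553
CR = (11.853799 + 9.296598 − 46.846000·sin 14.70000°)/4.825553 = 1.919542
contact ratio ≈ 1.9195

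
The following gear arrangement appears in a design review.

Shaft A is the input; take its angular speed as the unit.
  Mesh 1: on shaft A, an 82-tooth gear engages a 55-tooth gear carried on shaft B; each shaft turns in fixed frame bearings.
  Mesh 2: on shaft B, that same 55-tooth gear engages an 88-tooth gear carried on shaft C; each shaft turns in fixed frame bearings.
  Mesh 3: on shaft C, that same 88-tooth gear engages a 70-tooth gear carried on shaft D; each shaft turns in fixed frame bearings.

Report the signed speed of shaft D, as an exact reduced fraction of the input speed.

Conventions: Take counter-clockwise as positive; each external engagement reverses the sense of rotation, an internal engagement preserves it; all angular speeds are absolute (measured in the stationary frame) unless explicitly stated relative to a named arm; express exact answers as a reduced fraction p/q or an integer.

-41/35

3-mesh fixed-axis compound train (all bearings frame-fixed)
mesh 1 [82T→55T]: |ω|/ω_in = 1×82/55 = 82/55, sense flips to −
mesh 2 [55T→88T]: |ω|/ω_in = (82/55)×55/88 = 41/44, sense flips to +
mesh 3 [88T→70T]: |ω|/ω_in = (41/44)×88/70 = 41/35, sense flips to −
signed output speed (× input speed) = -41/35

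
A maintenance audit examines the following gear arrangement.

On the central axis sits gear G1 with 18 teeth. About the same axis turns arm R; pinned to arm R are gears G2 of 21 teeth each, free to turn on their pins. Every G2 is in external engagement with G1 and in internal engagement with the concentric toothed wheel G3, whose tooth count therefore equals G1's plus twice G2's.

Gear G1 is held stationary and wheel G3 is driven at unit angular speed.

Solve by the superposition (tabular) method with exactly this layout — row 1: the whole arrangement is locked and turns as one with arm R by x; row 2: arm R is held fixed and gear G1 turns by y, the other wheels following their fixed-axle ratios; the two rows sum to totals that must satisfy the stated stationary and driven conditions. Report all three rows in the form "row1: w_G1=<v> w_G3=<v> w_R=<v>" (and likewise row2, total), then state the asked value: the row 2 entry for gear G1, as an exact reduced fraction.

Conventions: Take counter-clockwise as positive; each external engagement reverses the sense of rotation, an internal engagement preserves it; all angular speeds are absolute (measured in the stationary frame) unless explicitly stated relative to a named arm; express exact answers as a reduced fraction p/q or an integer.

row1: w_G1=10/13 w_G3=10/13 w_R=10/13
row2: w_G1=-10/13 w_G3=3/13 w_R=0
total: w_G1=0 w_G3=1 w_R=10/13
asked value: -10/13

class = planetary set [G3 = 18+2·21 = 60; Willis about the carrier]
superposition row 1 [locked train]: every member turns x
row 2 (arm held, sun turns y): ω_ring = −(18/60)·y, ω_arm = 0
boundary: total ω_sun = x + y = 0 and total ω_ring = x − (18/60)·y = 1  ⇒  y = -10/13, x = 10/13
row 2 ring = −(18/60)·(-10/13) = 3/13
totals (row 1 + row 2): sun 10/13 + (-10/13) = 0, ring 10/13 + 3/13 = 1, arm 10/13 + 0 = 10/13
asked cell (row2, sun) = -10/13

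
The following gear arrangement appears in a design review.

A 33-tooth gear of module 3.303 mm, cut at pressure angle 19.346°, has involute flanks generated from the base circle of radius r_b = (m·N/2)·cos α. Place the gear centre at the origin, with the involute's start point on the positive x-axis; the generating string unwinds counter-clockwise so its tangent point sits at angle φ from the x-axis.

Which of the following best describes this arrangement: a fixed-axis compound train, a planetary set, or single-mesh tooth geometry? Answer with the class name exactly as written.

single-mesh tooth geometry

topology: single-mesh involute geometry — m = 3.303, N = 33
classification: single-mesh tooth geometry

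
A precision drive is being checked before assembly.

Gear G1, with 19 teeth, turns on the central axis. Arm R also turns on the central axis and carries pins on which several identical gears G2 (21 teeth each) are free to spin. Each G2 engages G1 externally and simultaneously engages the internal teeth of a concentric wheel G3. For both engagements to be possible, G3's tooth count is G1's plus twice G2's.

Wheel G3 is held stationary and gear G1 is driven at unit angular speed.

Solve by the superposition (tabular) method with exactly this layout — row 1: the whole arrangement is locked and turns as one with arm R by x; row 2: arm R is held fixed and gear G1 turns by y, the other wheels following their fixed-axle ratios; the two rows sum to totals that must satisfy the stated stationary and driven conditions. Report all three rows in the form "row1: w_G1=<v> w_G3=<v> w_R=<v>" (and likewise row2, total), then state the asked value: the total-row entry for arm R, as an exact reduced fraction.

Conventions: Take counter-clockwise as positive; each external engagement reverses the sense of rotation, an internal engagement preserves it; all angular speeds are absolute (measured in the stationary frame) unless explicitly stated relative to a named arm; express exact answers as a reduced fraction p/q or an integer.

topology: planetary set — G1 19T / G2 21T / G3 61T, arm = carrier (Willis)
row 1 (train locked, turned with arm): all members turn x
row 2 (arm held, sun turns y): ω_ring = −(19/61)·y, ω_arm = 0
boundary: total ω_ring = x − (19/61)·y = 0 and total ω_sun = x + y = 1  ⇒  y = 61/80, x = 19/80
row 2 ring = −(19/61)·61/80 = -19/80
totals (row 1 + row 2): sun 19/80 + 61/80 = 1, ring 19/80 + (-19/80) = 0, arm 19/80 + 0 = 19/80
asked cell (total, arm) = 19/80

row1: w_G1=19/80 w_G3=19/80 w_R=19/80
row2: w_G1=61/80 w_G3=-19/80 w_R=0
total: w_G1=1 w_G3=0 w_R=19/80
asked value: 19/80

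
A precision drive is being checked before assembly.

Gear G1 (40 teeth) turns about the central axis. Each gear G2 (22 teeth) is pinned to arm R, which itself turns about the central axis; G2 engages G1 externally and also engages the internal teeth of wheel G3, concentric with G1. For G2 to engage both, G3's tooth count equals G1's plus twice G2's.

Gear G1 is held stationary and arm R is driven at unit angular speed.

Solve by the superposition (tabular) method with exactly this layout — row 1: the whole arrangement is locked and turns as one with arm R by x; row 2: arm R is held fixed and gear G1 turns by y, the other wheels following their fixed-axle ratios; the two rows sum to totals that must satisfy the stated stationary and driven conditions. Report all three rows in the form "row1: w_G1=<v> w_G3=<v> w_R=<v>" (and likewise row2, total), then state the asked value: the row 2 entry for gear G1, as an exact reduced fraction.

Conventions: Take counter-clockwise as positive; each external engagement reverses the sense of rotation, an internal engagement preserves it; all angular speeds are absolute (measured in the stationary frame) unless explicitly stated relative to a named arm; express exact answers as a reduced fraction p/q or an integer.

row1: w_G1=1 w_G3=1 w_R=1
row2: w_G1=-1 w_G3=10/21 w_R=0
total: w_G1=0 w_G3=31/21 w_R=1
asked value: -1

class = planetary set [G3 = 40+2·22 = 84; Willis about the carrier]
row 1: whole set turns with the arm by x
superposition row 2 [arm held]: sun y, ring −(40/84)·y, arm 0
boundary: total ω_sun = x + y = 0 and total ω_arm = x = 1  ⇒  y = -1, x = 1
row 2 ring = −(40/84)·(-1) = 10/21
totals (row 1 + row 2): sun 1 + (-1) = 0, ring 1 + 10/21 = 31/21, arm 1 + 0 = 1
asked cell (row2, sun) = -1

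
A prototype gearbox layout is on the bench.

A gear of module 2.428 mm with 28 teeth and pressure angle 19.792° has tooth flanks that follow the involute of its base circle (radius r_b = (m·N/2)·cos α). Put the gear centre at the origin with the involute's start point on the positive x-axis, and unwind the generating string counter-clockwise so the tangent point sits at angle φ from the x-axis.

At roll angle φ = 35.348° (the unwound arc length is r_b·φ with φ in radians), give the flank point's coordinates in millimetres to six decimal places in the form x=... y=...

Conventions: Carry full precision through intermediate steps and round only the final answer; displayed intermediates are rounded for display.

topology: single-mesh involute geometry — m = 2.428, N = 28
pitch radius r_p = m·N/2 = 2.428·28/2 = 33.992000
base radius r_b = r_p·cos α = 33.992000·cos 19.792° = 31.984026
roll angle φ = 35.348° = 0.61693898 rad
x = r_b·(cos φ + φ·sin φ) = 37.503759
y = r_b·(sin φ − φ·cos φ) = 2.409449

x=37.503759 y=2.409449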